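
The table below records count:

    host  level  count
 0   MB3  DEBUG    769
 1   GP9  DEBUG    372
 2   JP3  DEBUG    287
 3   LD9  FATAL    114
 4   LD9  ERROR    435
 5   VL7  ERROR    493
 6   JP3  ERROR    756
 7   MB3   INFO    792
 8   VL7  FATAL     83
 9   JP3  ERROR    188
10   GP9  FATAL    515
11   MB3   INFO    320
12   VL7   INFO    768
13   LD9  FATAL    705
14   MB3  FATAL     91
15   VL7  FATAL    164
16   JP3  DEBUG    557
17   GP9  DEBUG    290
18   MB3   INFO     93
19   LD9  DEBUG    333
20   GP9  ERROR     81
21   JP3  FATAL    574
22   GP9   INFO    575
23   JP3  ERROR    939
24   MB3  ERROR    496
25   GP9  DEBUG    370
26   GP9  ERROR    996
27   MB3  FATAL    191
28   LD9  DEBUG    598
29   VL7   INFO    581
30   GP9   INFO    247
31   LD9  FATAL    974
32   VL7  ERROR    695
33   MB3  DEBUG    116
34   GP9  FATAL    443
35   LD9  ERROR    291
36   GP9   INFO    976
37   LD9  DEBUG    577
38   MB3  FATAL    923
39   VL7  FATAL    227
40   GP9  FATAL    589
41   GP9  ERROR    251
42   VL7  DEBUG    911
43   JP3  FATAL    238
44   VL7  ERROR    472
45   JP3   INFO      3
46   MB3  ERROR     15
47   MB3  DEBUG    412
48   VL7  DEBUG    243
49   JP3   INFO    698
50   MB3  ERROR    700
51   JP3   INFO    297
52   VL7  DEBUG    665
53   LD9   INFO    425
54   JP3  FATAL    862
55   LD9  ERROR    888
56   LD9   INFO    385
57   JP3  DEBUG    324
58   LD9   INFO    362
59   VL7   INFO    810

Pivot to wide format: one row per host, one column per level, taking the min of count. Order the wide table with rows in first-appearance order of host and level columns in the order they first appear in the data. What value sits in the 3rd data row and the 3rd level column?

188

With rows in first-appearance order of host, row 3 is host=JP3. level columns in first-appearance order: DEBUG, FATAL, ERROR, INFO; column 3 is ERROR.
Long rows with host=JP3, level=ERROR: min(756, 188, 939) = 188.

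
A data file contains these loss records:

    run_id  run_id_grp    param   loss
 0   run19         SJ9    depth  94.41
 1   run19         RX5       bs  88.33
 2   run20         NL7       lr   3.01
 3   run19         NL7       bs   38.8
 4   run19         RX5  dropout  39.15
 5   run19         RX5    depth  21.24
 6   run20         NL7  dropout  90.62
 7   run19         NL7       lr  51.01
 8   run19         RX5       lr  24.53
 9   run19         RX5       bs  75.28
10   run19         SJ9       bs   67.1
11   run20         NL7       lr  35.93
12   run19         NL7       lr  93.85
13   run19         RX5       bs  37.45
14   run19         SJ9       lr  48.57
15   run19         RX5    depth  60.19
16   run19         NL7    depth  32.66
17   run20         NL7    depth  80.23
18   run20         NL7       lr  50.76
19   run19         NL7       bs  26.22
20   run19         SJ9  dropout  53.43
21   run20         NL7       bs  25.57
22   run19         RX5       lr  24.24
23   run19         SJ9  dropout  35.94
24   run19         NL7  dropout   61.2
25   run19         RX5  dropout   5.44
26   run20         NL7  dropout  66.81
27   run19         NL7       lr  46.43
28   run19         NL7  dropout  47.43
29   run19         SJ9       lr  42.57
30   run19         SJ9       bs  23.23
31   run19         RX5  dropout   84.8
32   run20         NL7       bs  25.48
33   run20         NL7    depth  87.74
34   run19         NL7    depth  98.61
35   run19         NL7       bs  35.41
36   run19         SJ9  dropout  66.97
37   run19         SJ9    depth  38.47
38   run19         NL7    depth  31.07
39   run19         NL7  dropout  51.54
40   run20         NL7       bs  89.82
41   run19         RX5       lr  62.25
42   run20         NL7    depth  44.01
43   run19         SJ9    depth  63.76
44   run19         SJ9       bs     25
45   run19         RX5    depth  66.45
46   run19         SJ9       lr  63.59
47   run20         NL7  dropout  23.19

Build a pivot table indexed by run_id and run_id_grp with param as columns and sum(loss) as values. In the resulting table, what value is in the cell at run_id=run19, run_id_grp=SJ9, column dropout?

156.34

Rows with run_id=run19, run_id_grp=SJ9 and param=dropout: loss values are 53.43, 35.94, 66.97.
53.43 + 35.94 + 66.97 = 156.34.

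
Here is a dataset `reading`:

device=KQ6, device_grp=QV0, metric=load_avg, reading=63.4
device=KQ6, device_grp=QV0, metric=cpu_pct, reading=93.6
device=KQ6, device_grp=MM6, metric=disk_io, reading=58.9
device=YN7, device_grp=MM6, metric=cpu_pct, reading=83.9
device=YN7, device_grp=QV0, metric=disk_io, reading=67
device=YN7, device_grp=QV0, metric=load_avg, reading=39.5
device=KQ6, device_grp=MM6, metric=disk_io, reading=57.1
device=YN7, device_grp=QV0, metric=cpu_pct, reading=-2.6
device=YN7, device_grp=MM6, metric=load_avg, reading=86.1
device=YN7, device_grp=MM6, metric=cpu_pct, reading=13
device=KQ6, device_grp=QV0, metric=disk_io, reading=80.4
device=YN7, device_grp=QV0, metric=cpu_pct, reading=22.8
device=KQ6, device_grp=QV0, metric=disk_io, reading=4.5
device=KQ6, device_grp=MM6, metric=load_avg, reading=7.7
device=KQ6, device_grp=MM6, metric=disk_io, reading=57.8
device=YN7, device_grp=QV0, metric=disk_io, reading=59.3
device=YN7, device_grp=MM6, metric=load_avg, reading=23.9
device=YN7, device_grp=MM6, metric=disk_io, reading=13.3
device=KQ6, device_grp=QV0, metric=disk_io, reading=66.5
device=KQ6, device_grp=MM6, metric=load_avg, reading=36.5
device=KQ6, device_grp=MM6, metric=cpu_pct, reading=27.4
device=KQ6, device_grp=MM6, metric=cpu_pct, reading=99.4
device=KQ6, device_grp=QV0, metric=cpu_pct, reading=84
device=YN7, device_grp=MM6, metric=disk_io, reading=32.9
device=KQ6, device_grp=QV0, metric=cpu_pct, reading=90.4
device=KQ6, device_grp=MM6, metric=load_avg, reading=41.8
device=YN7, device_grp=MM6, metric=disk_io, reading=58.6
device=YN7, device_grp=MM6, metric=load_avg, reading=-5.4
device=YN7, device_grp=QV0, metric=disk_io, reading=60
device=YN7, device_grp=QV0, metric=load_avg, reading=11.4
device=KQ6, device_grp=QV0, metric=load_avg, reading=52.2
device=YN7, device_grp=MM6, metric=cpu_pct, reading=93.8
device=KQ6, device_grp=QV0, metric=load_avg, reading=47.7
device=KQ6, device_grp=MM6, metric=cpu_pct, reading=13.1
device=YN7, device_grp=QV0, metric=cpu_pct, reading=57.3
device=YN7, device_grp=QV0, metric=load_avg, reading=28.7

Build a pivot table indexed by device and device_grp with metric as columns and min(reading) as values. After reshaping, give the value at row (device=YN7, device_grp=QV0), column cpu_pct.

-2.6

Rows with device=YN7, device_grp=QV0 and metric=cpu_pct: reading values are -2.6, 22.8, 57.3.
min(-2.6, 22.8, 57.3) = -2.6.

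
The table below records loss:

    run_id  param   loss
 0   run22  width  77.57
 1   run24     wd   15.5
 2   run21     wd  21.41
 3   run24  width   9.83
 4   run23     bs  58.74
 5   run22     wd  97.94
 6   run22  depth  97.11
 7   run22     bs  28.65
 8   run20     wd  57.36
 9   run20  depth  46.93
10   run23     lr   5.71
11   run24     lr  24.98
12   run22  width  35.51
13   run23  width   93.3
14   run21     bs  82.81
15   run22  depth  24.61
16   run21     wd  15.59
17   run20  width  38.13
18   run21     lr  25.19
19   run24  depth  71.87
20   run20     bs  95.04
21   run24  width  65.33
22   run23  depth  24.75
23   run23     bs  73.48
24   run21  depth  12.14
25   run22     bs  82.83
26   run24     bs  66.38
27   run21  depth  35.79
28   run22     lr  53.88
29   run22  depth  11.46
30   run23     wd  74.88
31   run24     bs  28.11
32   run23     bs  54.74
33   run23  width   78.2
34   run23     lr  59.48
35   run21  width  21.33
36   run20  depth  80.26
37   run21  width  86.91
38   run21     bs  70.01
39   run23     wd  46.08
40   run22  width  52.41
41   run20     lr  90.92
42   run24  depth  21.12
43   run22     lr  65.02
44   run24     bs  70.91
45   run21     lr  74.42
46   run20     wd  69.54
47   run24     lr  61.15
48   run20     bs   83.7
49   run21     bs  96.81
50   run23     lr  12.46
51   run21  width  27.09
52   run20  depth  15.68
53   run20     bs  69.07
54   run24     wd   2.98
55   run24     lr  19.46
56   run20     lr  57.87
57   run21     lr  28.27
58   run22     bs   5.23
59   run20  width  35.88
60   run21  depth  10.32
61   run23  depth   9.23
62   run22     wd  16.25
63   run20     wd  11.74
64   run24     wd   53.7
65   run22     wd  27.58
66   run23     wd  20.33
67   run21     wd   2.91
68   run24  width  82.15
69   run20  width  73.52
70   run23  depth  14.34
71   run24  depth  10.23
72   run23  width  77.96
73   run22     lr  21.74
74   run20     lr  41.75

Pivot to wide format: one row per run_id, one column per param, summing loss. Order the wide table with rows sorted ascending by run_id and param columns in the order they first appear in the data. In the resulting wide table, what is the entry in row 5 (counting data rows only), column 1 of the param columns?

157.31

With rows sorted ascending by run_id, row 5 is run_id=run24. param columns in first-appearance order: width, wd, bs, depth, lr; column 1 is width.
Long rows with run_id=run24, param=width: 9.83 + 65.33 + 82.15 = 157.31.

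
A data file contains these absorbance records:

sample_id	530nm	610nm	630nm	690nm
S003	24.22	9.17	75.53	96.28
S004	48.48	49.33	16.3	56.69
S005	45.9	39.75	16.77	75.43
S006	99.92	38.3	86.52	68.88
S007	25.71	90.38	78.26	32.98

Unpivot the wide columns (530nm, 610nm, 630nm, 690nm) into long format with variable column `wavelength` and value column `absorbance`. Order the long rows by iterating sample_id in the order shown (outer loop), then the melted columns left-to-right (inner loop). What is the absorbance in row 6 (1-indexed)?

20 rows total (5 × 4). Row 6: index ⌊(6-1)/4⌋ = 1 into sample_id → S004; (6-1) mod 4 = 1 into the melted columns → 610nm.
So row 6 is (S004, 610nm, 49.33); absorbance = 49.33.

49.33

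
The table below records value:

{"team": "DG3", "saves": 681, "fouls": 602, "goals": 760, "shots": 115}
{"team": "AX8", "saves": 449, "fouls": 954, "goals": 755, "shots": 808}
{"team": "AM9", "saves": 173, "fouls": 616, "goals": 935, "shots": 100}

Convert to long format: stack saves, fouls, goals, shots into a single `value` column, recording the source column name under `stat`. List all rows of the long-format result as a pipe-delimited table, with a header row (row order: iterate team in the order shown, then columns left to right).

| team | stat | value |
| DG3 | saves | 681 |
| DG3 | fouls | 602 |
| DG3 | goals | 760 |
| DG3 | shots | 115 |
| AX8 | saves | 449 |
| AX8 | fouls | 954 |
| AX8 | goals | 755 |
| AX8 | shots | 808 |
| AM9 | saves | 173 |
| AM9 | fouls | 616 |
| AM9 | goals | 935 |
| AM9 | shots | 100 |

Each (team, column) pair becomes one row: 3 × 4 = 12 rows.
For example, (DG3, saves) → value=681.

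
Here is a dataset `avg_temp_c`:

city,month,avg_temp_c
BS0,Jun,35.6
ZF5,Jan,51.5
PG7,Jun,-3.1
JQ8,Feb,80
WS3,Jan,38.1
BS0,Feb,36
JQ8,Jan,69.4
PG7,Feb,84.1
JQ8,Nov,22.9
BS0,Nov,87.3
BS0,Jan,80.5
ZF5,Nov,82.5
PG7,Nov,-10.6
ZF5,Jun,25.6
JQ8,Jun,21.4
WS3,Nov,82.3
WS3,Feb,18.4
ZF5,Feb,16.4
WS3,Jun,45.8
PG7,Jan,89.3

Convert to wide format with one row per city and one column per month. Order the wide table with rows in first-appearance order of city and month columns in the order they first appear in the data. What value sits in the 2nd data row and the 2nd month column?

With rows in first-appearance order of city, row 2 is city=ZF5. month columns in first-appearance order: Jun, Jan, Feb, Nov; column 2 is Jan.
Long rows with city=ZF5, month=Jan: avg_temp_c = 51.5.

51.5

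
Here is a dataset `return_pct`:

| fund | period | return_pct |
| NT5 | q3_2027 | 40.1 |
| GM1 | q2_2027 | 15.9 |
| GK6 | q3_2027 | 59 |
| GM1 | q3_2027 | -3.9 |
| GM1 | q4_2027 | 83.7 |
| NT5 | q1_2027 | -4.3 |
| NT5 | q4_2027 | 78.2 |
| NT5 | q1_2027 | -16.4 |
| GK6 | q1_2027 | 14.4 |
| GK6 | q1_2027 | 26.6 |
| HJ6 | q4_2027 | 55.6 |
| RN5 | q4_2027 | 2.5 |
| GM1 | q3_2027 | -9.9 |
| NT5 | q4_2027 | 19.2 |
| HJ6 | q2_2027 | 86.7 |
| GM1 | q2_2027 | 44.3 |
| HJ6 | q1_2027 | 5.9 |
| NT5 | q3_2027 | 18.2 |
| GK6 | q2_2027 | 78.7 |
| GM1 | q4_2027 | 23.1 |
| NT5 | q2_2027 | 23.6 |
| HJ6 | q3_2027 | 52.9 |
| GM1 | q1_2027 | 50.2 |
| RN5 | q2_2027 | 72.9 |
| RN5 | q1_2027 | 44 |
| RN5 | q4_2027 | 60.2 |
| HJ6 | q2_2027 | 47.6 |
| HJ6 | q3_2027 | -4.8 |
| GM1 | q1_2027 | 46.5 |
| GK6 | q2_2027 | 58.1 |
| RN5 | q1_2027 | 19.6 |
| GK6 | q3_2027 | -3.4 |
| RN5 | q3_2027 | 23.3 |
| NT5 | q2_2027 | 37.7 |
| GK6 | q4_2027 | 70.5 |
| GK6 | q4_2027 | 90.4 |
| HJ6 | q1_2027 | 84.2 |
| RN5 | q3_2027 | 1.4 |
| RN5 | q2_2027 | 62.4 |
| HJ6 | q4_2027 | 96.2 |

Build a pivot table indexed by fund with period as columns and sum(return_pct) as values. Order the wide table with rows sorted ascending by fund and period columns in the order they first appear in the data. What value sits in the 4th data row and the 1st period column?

With rows sorted ascending by fund, row 4 is fund=NT5. period columns in first-appearance order: q3_2027, q2_2027, q4_2027, q1_2027; column 1 is q3_2027.
Long rows with fund=NT5, period=q3_2027: 40.1 + 18.2 = 58.3.

58.3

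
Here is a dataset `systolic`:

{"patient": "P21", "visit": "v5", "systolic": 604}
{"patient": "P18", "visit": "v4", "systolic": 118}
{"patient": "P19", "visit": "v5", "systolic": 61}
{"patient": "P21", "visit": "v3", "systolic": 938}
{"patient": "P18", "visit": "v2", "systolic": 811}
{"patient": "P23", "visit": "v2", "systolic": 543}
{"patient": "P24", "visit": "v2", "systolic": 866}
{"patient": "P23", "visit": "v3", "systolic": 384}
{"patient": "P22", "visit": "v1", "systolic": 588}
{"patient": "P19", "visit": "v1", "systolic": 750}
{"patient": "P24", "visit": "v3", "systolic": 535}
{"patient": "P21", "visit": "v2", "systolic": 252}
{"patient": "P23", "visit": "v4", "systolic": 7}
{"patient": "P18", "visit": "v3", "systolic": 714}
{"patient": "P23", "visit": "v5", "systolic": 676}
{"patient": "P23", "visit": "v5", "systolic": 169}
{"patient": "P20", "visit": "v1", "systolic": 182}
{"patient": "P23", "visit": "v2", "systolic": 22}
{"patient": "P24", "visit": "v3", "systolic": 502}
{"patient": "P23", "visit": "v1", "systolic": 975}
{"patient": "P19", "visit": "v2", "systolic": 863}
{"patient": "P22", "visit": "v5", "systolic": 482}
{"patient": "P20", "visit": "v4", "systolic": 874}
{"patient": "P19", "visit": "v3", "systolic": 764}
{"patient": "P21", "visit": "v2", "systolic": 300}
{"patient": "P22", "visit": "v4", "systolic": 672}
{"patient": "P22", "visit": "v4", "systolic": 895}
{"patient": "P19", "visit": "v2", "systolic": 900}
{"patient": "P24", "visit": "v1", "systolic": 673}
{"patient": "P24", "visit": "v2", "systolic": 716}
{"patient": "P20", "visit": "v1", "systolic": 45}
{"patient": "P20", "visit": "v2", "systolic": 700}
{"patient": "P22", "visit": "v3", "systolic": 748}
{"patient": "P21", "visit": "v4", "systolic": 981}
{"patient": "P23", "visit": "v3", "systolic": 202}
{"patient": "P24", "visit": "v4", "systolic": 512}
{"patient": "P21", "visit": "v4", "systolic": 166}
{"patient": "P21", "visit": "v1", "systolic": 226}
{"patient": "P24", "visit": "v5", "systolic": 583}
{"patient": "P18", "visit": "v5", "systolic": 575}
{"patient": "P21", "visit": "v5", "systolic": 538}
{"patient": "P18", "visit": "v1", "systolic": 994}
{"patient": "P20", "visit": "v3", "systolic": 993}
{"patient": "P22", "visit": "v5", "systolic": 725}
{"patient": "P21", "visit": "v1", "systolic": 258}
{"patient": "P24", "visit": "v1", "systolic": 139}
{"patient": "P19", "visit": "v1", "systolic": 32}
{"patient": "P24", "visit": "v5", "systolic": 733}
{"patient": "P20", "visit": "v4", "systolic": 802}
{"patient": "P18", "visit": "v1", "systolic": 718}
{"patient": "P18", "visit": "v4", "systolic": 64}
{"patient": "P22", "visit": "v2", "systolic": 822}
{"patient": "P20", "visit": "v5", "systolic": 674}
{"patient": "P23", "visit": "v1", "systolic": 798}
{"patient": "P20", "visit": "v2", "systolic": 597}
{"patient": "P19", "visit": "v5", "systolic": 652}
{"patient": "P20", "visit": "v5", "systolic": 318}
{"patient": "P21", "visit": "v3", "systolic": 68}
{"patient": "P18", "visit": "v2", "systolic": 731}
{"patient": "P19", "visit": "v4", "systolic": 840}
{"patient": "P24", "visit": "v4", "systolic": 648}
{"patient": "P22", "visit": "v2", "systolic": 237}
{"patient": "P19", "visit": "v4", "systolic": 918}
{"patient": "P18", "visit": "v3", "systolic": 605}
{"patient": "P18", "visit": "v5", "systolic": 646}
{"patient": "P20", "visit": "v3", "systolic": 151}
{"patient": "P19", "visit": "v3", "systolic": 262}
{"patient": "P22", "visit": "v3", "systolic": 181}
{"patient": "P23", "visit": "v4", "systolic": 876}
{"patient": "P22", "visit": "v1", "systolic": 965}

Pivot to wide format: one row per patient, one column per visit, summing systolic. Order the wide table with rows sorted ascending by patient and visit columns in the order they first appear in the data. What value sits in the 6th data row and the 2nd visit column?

With rows sorted ascending by patient, row 6 is patient=P23. visit columns in first-appearance order: v5, v4, v3, v2, v1; column 2 is v4.
Long rows with patient=P23, visit=v4: 7 + 876 = 883.

883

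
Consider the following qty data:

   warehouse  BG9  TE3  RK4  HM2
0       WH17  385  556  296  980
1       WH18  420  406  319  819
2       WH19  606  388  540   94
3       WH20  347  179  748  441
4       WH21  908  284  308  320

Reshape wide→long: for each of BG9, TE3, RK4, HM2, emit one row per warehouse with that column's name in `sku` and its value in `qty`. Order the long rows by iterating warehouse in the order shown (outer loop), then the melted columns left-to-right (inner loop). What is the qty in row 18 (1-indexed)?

284

20 rows total (5 × 4). Row 18: index ⌊(18-1)/4⌋ = 4 into warehouse → WH21; (18-1) mod 4 = 1 into the melted columns → TE3.
So row 18 is (WH21, TE3, 284); qty = 284.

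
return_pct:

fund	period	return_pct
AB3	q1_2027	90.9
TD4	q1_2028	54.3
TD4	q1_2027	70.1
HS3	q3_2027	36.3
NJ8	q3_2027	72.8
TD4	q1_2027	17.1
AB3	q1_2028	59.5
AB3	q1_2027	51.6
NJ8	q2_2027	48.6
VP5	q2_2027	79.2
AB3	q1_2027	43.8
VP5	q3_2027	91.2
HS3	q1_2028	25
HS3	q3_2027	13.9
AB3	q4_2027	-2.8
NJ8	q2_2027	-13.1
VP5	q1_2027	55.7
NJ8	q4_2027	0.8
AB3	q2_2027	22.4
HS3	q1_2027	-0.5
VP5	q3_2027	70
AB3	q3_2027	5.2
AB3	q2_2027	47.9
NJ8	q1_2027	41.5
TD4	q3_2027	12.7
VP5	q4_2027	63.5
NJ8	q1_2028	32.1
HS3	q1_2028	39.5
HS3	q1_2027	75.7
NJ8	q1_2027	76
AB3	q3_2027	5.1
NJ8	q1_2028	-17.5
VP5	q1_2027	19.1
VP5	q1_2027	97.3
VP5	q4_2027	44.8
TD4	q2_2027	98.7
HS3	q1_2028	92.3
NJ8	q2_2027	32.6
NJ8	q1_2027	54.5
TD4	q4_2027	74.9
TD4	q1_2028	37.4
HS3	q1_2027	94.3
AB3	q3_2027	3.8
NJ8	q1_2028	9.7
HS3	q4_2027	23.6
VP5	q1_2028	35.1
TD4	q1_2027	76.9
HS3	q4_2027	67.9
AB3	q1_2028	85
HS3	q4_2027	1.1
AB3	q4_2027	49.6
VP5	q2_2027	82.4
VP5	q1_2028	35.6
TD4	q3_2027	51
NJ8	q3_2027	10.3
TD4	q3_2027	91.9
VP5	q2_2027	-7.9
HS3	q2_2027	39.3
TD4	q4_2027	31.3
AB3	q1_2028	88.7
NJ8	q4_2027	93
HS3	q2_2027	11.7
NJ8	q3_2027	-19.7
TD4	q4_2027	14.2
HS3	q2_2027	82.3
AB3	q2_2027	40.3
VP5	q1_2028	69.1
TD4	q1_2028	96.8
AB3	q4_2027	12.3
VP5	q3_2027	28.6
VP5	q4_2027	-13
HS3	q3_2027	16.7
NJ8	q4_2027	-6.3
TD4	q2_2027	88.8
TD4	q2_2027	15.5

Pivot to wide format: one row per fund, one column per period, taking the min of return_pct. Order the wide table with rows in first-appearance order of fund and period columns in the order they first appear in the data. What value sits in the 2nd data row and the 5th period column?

14.2

With rows in first-appearance order of fund, row 2 is fund=TD4. period columns in first-appearance order: q1_2027, q1_2028, q3_2027, q2_2027, q4_2027; column 5 is q4_2027.
Long rows with fund=TD4, period=q4_2027: min(74.9, 31.3, 14.2) = 14.2.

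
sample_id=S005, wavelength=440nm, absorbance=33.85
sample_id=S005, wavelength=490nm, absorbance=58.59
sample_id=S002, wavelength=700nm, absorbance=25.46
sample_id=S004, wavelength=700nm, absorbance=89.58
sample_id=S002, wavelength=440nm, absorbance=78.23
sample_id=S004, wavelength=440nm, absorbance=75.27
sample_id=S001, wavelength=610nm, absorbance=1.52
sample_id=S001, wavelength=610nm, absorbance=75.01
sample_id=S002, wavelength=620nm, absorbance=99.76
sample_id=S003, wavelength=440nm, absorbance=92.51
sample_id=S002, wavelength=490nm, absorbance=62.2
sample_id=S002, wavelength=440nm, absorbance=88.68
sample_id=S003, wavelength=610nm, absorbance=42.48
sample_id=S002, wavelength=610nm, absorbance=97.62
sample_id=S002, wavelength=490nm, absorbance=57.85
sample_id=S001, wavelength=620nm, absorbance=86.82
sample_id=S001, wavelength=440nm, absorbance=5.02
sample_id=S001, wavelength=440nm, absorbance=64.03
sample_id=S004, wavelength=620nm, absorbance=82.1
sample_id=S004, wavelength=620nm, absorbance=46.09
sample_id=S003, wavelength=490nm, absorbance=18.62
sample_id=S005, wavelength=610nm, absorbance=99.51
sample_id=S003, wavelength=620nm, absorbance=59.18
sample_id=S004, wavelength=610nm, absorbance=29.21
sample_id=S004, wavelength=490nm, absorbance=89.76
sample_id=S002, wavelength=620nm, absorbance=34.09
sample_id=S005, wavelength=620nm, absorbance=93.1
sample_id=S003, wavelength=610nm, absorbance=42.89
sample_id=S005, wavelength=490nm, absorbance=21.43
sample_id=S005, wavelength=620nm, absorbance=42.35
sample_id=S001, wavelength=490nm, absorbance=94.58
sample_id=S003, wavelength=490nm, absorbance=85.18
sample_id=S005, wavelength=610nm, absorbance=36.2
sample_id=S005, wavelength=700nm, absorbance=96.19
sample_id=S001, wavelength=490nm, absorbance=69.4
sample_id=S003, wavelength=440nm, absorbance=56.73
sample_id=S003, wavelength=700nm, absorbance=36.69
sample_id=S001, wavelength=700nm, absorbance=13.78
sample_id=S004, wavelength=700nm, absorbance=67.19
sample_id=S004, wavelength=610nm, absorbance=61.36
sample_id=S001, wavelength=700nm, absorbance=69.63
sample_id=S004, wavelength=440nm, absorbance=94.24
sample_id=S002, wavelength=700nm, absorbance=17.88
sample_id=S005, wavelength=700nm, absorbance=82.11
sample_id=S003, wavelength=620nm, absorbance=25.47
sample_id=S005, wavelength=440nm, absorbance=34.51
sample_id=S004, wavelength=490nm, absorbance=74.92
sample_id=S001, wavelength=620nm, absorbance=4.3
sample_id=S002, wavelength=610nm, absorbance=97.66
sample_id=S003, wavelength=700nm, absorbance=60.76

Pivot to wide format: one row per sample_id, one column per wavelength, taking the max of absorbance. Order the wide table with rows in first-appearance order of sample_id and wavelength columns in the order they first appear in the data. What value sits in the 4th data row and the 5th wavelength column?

86.82

With rows in first-appearance order of sample_id, row 4 is sample_id=S001. wavelength columns in first-appearance order: 440nm, 490nm, 700nm, 610nm, 620nm; column 5 is 620nm.
Long rows with sample_id=S001, wavelength=620nm: max(86.82, 4.3) = 86.82.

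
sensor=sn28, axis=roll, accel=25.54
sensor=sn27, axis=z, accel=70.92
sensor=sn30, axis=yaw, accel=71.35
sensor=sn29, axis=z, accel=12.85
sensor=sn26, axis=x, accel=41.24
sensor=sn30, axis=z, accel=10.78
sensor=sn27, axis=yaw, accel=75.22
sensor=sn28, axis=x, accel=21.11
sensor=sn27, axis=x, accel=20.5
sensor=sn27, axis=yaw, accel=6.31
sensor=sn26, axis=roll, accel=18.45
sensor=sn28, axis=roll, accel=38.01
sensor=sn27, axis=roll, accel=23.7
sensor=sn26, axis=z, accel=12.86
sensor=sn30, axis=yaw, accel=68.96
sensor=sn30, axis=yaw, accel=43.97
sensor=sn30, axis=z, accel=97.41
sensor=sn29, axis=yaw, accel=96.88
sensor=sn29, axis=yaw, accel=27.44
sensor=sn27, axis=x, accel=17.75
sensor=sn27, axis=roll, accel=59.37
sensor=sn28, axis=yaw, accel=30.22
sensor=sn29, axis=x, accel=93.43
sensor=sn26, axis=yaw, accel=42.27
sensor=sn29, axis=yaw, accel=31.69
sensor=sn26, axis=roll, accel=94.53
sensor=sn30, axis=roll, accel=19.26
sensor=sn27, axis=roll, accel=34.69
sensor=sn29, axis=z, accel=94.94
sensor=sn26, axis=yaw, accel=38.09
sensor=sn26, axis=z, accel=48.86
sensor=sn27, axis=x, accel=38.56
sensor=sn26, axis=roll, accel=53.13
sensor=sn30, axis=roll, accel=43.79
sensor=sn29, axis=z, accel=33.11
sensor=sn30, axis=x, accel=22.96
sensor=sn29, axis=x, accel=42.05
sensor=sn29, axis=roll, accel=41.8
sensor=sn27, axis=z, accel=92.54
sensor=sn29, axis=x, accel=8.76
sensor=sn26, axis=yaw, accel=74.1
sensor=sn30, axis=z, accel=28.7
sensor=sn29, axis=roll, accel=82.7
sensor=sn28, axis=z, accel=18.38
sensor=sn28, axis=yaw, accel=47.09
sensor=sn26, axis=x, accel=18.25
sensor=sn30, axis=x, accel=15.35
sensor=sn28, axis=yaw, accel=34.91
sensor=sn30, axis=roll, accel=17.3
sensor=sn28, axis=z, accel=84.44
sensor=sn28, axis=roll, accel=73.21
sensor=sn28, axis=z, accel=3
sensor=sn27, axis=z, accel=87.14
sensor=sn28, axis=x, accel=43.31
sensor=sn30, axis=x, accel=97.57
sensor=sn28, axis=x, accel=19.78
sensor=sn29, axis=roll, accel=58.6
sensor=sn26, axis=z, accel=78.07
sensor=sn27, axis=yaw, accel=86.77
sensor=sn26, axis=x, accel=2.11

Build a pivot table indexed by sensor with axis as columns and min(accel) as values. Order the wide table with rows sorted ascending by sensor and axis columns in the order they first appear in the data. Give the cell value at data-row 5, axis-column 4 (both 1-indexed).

15.35

With rows sorted ascending by sensor, row 5 is sensor=sn30. axis columns in first-appearance order: roll, z, yaw, x; column 4 is x.
Long rows with sensor=sn30, axis=x: min(22.96, 15.35, 97.57) = 15.35.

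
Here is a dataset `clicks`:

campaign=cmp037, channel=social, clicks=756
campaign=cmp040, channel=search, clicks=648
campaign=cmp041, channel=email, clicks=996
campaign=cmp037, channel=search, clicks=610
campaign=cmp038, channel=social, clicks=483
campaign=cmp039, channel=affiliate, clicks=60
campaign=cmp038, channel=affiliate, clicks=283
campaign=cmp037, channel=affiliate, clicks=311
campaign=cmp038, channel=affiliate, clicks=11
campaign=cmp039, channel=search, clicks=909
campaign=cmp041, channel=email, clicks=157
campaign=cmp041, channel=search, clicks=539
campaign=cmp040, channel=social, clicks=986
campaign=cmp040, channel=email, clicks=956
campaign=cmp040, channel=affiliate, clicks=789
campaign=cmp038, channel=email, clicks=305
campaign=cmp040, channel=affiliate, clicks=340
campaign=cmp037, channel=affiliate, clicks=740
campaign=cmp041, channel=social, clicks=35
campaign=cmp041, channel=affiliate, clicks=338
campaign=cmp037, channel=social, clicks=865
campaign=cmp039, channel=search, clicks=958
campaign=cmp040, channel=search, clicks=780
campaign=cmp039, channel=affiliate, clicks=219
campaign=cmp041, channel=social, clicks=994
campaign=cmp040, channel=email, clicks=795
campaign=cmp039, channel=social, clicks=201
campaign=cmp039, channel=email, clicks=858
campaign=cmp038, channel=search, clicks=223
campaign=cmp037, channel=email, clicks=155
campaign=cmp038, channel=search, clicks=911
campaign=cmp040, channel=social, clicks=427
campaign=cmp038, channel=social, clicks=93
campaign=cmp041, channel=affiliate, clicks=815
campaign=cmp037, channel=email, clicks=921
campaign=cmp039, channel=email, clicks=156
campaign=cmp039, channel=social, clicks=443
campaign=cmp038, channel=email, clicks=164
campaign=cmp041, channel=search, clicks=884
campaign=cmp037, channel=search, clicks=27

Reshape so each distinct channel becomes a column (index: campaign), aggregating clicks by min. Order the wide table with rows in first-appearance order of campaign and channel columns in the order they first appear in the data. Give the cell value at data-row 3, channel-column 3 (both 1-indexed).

With rows in first-appearance order of campaign, row 3 is campaign=cmp041. channel columns in first-appearance order: social, search, email, affiliate; column 3 is email.
Long rows with campaign=cmp041, channel=email: min(996, 157) = 157.

157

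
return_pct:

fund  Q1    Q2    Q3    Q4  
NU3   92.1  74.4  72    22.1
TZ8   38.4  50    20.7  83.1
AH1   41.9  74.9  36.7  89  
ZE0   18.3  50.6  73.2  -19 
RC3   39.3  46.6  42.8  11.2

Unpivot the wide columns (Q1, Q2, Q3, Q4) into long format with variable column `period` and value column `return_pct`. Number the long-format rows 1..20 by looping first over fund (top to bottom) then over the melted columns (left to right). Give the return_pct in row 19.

20 rows total (5 × 4). Row 19: index ⌊(19-1)/4⌋ = 4 into fund → RC3; (19-1) mod 4 = 2 into the melted columns → Q3.
So row 19 is (RC3, Q3, 42.8); return_pct = 42.8.

42.8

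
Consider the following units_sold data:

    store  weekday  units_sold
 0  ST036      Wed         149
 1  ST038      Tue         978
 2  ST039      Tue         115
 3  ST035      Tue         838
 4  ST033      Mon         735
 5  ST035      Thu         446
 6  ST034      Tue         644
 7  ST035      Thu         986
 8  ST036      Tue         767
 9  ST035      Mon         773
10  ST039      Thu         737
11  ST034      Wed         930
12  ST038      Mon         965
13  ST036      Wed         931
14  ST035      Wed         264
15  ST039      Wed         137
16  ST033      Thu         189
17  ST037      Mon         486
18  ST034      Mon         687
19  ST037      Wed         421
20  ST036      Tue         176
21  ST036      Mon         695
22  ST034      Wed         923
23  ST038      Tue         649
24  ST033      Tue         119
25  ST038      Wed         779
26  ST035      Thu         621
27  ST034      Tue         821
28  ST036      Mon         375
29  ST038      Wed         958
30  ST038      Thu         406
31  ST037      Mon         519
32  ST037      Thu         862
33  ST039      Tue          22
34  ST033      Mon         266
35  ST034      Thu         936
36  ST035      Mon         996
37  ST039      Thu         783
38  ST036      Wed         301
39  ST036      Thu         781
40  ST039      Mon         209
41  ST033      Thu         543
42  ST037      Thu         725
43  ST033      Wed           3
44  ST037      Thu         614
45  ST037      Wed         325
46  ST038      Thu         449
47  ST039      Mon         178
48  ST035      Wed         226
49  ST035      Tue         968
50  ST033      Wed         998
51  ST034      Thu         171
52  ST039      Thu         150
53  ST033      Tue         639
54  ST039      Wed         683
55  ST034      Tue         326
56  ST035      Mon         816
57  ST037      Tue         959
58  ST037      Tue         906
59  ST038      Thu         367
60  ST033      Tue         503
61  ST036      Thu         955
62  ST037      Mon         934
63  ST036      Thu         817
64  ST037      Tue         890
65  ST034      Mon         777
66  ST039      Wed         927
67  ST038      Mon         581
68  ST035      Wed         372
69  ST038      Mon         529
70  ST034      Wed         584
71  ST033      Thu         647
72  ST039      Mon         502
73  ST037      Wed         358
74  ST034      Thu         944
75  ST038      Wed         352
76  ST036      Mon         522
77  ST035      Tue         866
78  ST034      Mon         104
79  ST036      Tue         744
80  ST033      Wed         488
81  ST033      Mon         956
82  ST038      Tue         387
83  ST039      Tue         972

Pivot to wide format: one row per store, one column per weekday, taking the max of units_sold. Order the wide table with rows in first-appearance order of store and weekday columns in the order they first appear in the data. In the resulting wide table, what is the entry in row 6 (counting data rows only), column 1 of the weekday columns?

930

With rows in first-appearance order of store, row 6 is store=ST034. weekday columns in first-appearance order: Wed, Tue, Mon, Thu; column 1 is Wed.
Long rows with store=ST034, weekday=Wed: max(930, 923, 584) = 930.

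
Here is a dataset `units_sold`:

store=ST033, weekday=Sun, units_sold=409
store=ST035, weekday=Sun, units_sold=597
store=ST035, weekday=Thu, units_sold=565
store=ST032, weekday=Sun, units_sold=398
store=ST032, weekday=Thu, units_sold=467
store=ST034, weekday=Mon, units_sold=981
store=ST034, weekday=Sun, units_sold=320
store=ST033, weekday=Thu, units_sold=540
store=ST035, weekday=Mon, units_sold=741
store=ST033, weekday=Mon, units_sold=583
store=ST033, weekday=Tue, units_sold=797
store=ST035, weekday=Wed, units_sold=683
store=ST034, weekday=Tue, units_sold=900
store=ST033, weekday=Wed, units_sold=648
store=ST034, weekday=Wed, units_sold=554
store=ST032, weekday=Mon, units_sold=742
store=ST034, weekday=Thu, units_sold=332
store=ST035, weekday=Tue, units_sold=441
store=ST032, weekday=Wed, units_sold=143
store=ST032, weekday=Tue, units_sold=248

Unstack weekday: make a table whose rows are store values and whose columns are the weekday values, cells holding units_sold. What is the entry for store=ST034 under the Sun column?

Wide layout: rows indexed by store, columns are the 5 distinct weekday values (Sun, Thu, Mon, Tue, Wed).
Cell (store=ST034, weekday=Sun) draws from the long row where store=ST034 and weekday=Sun, which has units_sold=320.

320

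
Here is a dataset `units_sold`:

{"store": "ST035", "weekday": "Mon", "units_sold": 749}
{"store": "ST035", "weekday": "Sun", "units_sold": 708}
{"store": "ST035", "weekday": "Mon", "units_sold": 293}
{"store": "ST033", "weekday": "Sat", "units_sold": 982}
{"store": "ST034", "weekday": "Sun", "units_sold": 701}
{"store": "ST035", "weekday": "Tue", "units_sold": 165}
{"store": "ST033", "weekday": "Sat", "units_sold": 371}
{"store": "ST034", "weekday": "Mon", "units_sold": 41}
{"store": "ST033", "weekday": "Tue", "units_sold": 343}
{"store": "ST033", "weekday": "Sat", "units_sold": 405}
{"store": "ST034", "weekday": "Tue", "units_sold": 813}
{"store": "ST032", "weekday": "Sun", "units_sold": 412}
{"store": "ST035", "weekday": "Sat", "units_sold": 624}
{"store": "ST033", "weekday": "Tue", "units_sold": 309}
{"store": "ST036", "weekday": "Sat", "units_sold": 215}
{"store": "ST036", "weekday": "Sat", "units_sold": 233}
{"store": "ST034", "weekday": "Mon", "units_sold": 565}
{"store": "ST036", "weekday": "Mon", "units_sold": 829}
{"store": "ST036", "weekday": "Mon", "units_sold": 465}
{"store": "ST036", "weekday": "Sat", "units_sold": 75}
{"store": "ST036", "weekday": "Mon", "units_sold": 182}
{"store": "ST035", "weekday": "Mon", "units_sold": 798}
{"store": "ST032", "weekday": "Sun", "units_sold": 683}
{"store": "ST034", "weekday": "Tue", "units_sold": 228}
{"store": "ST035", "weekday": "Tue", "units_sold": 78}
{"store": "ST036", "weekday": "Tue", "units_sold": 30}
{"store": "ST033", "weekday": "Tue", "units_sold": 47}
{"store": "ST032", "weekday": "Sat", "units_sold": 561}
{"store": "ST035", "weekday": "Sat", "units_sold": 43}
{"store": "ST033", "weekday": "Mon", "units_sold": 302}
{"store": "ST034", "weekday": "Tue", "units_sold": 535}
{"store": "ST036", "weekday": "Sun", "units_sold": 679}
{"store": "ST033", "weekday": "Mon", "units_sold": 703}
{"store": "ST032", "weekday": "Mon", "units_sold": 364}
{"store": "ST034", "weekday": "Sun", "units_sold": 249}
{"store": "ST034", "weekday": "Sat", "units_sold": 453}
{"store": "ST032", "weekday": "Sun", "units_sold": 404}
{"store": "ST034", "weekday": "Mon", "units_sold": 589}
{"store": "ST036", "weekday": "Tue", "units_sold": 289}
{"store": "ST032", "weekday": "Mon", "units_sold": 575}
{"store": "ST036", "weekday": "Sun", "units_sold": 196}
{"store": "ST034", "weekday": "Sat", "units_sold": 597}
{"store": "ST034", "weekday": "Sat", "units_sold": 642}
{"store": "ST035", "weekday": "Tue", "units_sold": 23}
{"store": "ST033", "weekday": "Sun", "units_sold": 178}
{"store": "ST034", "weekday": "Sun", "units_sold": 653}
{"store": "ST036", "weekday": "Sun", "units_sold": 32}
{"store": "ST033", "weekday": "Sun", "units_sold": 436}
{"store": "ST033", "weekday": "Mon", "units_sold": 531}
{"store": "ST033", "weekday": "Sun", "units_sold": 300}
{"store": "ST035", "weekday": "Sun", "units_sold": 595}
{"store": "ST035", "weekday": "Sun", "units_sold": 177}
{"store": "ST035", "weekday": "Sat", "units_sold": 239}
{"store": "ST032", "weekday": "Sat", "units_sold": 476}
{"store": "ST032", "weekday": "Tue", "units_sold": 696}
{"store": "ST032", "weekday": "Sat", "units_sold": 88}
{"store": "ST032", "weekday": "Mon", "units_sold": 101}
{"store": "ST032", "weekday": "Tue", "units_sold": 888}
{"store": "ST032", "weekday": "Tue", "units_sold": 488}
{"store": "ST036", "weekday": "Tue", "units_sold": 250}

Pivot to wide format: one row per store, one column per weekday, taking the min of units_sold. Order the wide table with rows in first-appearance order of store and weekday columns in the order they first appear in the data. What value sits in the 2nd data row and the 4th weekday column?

With rows in first-appearance order of store, row 2 is store=ST033. weekday columns in first-appearance order: Mon, Sun, Sat, Tue; column 4 is Tue.
Long rows with store=ST033, weekday=Tue: min(343, 309, 47) = 47.

47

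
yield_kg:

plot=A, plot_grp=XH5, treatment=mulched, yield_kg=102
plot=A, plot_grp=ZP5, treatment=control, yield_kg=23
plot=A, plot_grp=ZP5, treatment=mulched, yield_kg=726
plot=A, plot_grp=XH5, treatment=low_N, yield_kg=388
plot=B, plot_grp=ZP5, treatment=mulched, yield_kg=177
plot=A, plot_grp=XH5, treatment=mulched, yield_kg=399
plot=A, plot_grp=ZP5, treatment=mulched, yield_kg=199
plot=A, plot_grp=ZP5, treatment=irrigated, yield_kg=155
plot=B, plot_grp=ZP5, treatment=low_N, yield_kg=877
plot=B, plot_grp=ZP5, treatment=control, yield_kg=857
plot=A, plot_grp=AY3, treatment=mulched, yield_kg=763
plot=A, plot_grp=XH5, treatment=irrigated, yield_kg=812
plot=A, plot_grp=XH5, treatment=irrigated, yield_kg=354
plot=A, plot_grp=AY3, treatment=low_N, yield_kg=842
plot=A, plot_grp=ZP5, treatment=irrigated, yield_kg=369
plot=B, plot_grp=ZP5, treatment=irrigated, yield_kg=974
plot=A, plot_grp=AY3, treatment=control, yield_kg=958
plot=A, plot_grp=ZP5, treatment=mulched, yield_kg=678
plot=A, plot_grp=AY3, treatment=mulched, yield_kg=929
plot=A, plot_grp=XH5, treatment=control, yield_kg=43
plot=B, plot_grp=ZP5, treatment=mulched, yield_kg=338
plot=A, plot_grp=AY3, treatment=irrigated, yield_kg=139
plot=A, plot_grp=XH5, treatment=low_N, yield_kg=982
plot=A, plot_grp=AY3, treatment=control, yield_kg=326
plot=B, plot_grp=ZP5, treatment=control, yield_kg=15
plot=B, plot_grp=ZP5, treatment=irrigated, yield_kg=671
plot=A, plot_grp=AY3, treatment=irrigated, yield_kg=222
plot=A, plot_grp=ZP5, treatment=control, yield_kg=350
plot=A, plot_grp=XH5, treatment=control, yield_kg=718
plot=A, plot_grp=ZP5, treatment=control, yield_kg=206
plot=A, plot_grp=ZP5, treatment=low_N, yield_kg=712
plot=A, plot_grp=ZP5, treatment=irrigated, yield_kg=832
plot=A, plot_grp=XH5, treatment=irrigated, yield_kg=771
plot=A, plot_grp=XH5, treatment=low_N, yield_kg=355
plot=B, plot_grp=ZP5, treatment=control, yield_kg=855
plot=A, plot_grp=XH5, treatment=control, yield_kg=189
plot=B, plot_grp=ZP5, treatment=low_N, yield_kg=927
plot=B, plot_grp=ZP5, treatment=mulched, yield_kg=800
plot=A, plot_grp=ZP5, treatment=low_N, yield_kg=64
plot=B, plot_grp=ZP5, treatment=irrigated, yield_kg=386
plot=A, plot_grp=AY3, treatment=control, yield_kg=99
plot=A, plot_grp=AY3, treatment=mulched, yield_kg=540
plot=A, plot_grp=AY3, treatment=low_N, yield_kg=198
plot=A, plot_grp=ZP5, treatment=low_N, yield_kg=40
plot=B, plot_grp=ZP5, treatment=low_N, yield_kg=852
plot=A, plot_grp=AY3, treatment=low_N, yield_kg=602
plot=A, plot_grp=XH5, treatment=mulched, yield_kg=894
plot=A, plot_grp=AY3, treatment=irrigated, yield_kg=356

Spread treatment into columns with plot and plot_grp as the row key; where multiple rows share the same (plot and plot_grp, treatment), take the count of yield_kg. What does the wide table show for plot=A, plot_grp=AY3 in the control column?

Rows with plot=A, plot_grp=AY3 and treatment=control: yield_kg values are 958, 326, 99.
3 rows match — count = 3.

3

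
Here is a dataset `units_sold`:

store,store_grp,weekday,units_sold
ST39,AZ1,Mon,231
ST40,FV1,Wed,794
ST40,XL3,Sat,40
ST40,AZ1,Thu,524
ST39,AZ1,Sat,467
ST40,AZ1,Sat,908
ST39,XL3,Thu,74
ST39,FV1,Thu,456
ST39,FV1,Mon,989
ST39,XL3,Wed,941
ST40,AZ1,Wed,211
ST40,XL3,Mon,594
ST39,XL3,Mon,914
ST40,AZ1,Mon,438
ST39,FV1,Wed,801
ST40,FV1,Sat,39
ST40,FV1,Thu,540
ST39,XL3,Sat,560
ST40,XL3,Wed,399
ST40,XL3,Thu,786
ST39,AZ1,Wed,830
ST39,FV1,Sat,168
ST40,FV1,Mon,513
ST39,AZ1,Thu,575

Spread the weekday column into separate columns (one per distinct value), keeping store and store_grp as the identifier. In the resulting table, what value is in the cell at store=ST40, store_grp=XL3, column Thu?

Wide layout: rows indexed by store and store_grp, columns are the 4 distinct weekday values (Mon, Wed, Sat, Thu).
Cell (store=ST40, store_grp=XL3, weekday=Thu) draws from the long row where store=ST40, store_grp=XL3 and weekday=Thu, which has units_sold=786.

786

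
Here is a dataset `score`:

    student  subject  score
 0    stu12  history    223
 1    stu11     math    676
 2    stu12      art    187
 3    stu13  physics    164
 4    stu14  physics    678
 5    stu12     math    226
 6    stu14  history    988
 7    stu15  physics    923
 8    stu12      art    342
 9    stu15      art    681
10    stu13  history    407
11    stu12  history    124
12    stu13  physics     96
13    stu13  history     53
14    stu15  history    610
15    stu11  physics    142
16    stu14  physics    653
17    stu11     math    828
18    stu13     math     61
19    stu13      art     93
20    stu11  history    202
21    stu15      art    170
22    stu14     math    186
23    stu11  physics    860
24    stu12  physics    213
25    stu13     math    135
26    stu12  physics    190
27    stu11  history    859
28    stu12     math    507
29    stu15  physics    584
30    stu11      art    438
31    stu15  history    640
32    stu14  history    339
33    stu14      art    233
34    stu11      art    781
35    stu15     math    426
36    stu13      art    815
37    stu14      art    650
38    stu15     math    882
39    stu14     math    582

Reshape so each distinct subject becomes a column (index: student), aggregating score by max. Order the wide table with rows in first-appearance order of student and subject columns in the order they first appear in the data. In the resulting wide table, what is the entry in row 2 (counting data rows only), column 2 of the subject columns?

828

With rows in first-appearance order of student, row 2 is student=stu11. subject columns in first-appearance order: history, math, art, physics; column 2 is math.
Long rows with student=stu11, subject=math: max(676, 828) = 828.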